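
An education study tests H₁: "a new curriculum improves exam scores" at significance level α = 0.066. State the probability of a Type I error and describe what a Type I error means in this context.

P(Type I error) = α = 0.066. A Type I error is rejecting H₀ when H₀ is actually true (false positive) — here, concluding that a new curriculum improves exam scores when in fact this is not the case. Consequence: adopting a curriculum that gives no real benefit — disruption for nothing.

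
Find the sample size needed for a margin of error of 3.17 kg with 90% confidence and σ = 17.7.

n = (z*σ/E)² = (1.645×17.7/3.17)² = 84.4 → n = 85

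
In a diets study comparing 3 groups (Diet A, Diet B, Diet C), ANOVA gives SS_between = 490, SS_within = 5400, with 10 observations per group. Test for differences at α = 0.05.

df_between = 2, df_within = 27. F = MS_between/MS_within = 245.0/200.0 = 1.225. F_crit ≈ 3.354. Fail to reject H₀.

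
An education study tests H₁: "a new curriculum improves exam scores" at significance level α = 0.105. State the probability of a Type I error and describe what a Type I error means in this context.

P(Type I error) = α = 0.105. A Type I error is rejecting H₀ when H₀ is actually true (false positive) — here, concluding that a new curriculum improves exam scores when in fact this is not the case. Consequence: adopting a curriculum that gives no real benefit — disruption for nothing.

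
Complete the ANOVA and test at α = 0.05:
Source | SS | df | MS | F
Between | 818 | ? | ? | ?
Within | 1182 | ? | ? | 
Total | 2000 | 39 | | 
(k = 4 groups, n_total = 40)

df_between = 3, df_within = 36. MS_between = 272.67, MS_within = 32.83. F = 8.305, F_crit ≈ 2.866. Reject H₀.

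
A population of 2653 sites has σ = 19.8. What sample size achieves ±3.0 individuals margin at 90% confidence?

Without FPC: n₀ = (1.645×19.8/3.0)² = 117.874. With FPC: n = n₀N/(n₀+N-1) = 112.9 → n = 113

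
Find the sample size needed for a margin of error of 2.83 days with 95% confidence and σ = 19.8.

n = (z*σ/E)² = (1.96×19.8/2.83)² = 188.05 → n = 189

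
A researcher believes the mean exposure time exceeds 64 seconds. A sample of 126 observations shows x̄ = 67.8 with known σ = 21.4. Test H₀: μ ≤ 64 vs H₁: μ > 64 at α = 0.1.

z = 1.993. Critical value: 1.28. Reject H₀.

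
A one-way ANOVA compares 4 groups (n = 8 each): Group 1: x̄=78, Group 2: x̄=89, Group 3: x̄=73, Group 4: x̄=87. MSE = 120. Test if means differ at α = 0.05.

Grand mean = 81.75. SS_between = 1366.0, MS_between = 455.33. F = 3.794, F_crit ≈ 2.947. Reject H₀.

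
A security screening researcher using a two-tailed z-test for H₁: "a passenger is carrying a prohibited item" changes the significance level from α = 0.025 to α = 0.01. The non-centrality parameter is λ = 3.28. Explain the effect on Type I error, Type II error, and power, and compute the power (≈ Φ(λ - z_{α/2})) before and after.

Decreasing α from 0.025 to 0.01:
• Type I error rate decreases (α is the Type I rate by definition).
• Critical value moves from z_{α/2} = 2.241 to 2.576, so power = Φ(λ - z_{α/2}) goes from Φ(3.28 - 2.241) = 0.851 to Φ(3.28 - 2.576) = 0.759.
• Type II error rate β = 1 - power therefore increases (0.149 → 0.241).
Appropriate when false positives are costly — here, detaining an innocent passenger — delay and inconvenience.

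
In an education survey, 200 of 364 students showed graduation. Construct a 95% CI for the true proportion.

p̂ = 0.549. CI = p̂ ± z*√(p̂(1-p̂)/n) = (0.498, 0.601)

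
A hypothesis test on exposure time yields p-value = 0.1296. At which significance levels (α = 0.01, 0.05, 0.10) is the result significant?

p = 0.1296. Not significant at any of the given levels.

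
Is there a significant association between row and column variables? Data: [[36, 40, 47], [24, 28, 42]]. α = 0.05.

χ² = 0.94. df = 2, critical = 5.991. Fail to reject H₀. No evidence of dependence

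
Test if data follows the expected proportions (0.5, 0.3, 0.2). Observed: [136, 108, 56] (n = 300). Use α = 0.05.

Expected: [150.0, 90.0, 60.0]. χ² = 5.173. df = 2, critical = 5.991. Fail to reject H₀.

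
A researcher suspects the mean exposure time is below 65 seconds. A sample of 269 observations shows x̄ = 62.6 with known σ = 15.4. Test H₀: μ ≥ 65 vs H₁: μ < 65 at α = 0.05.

z = -2.556. Critical value: -1.645. Reject H₀.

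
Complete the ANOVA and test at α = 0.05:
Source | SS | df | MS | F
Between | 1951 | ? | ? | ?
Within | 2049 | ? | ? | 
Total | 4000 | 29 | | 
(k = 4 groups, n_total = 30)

df_between = 3, df_within = 26. MS_between = 650.33, MS_within = 78.81. F = 8.252, F_crit ≈ 2.975. Reject H₀.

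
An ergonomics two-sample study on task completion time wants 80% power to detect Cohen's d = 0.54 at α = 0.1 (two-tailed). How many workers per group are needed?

z_{α/2} = 1.645, z_β = Φ⁻¹(0.8) = 0.842. For medium effect (d = 0.54): n per group = 2(z_{α/2} + z_β)²/d² = 2(1.645 + 0.842)²/0.54² = 42.4 → 43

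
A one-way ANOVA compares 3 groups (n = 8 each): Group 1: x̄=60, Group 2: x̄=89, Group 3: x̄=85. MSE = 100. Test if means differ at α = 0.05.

Grand mean = 78.0. SS_between = 3952.0, MS_between = 1976.0. F = 19.76, F_crit ≈ 3.467. Reject H₀.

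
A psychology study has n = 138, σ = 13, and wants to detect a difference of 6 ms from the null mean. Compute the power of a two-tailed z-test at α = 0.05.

SE = σ/√n = 13/√138 = 1.107. Non-centrality λ = d/SE = 6/1.107 = 5.422. Power ≈ Φ(λ - z_{α/2}) = Φ(5.422 - 1.96) = Φ(3.462) = 1.0.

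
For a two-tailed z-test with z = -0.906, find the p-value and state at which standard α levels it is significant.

p = 2·P(Z > |-0.906|) = 2·(1 - Φ(0.906)) ≈ 0.3649. Not significant at any standard level.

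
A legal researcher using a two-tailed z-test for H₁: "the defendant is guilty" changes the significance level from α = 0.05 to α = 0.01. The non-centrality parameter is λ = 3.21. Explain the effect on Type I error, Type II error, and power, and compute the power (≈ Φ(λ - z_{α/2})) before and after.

Decreasing α from 0.05 to 0.01:
• Type I error rate decreases (α is the Type I rate by definition).
• Critical value moves from z_{α/2} = 1.96 to 2.576, so power = Φ(λ - z_{α/2}) goes from Φ(3.21 - 1.96) = 0.894 to Φ(3.21 - 2.576) = 0.737.
• Type II error rate β = 1 - power therefore increases (0.106 → 0.263).
Appropriate when false positives are costly — here, convicting an innocent person.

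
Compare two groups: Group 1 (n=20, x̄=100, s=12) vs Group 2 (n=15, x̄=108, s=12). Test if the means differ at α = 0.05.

Pooled sp = 12.0. t = -1.952, df = 33. Critical t = ±2.035. Fail to reject H₀.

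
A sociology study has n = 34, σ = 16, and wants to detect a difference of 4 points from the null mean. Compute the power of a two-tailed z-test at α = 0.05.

SE = σ/√n = 16/√34 = 2.744. Non-centrality λ = d/SE = 4/2.744 = 1.458. Power ≈ Φ(λ - z_{α/2}) = Φ(1.458 - 1.96) = Φ(-0.502) = 0.308.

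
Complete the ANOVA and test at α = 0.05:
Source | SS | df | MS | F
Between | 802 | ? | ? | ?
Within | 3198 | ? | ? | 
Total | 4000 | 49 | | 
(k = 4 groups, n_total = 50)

df_between = 3, df_within = 46. MS_between = 267.33, MS_within = 69.52. F = 3.845, F_crit ≈ 2.807. Reject H₀.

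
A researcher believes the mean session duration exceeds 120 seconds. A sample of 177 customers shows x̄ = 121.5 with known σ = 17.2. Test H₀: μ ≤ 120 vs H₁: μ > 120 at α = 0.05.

z = 1.16. Critical value: 1.645. Fail to reject H₀.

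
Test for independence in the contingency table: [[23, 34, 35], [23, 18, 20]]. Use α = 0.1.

χ² = 2.85. df = 2, critical = 4.605. Fail to reject H₀. No evidence of dependence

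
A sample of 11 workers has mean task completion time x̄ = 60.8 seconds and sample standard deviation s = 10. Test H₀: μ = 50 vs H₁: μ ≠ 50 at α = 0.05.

t = (x̄ - μ₀)/(s/√n) = (60.8 - 50)/(10/√11) = 3.582. df = 10, critical t = ±2.228. Reject H₀.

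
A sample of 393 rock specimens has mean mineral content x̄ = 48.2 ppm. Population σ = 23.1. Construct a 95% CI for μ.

CI = x̄ ± z*(σ/√n) = 48.2 ± 1.96(23.1/√393) = 48.2 ± 2.28 = (45.92, 50.48)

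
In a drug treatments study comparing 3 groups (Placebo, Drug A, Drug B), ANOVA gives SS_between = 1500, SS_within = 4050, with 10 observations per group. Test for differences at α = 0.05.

df_between = 2, df_within = 27. F = MS_between/MS_within = 750.0/150.0 = 5.0. F_crit ≈ 3.354. Reject H₀. At least one mean differs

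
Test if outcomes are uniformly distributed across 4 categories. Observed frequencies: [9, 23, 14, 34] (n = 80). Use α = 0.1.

Expected = 20 each. χ² = Σ(O-E)²/E = 18.1. df = 3, critical value = 6.251. Reject H₀.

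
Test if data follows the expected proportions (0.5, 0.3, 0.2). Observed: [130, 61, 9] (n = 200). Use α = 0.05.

Expected: [100.0, 60.0, 40.0]. χ² = 33.042. df = 2, critical = 5.991. Reject H₀.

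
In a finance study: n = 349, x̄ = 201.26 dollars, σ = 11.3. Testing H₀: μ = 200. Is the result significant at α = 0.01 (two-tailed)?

z = (201.26 - 200)/(11.3/√349) = 2.083. Since |z| ≤ 2.576, not significant at α = 0.01.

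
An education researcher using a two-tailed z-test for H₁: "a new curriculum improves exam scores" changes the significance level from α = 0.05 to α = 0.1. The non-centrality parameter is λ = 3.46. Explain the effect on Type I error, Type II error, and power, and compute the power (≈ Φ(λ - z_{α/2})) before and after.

Increasing α from 0.05 to 0.1:
• Type I error rate increases (α is the Type I rate by definition).
• Critical value moves from z_{α/2} = 1.96 to 1.645, so power = Φ(λ - z_{α/2}) goes from Φ(3.46 - 1.96) = 0.933 to Φ(3.46 - 1.645) = 0.965.
• Type II error rate β = 1 - power therefore decreases (0.067 → 0.035).
Appropriate when false negatives are costly — here, keeping the old curriculum when the new one would have helped students.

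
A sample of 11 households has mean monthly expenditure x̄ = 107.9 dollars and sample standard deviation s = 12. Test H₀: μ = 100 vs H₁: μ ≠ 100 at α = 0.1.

t = (x̄ - μ₀)/(s/√n) = (107.9 - 100)/(12/√11) = 2.183. df = 10, critical t = ±1.812. Reject H₀.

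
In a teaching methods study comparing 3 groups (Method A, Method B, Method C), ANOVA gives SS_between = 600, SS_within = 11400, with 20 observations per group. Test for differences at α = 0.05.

df_between = 2, df_within = 57. F = MS_between/MS_within = 300.0/200.0 = 1.5. F_crit ≈ 3.159. Fail to reject H₀.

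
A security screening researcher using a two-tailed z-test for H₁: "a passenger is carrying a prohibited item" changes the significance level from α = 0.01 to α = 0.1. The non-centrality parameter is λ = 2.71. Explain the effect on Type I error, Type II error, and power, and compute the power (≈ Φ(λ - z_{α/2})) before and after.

Increasing α from 0.01 to 0.1:
• Type I error rate increases (α is the Type I rate by definition).
• Critical value moves from z_{α/2} = 2.576 to 1.645, so power = Φ(λ - z_{α/2}) goes from Φ(2.71 - 2.576) = 0.553 to Φ(2.71 - 1.645) = 0.857.
• Type II error rate β = 1 - power therefore decreases (0.447 → 0.143).
Appropriate when false negatives are costly — here, letting a prohibited item through — security breach.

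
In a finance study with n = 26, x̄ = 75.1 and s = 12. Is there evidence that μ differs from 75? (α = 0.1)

t = (x̄ - μ₀)/(s/√n) = (75.1 - 75)/(12/√26) = 0.042. df = 25, critical t = ±1.708. Fail to reject H₀.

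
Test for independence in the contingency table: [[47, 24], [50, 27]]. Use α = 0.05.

χ² = 0.026. df = 1, critical = 3.841. Fail to reject H₀. No evidence of dependence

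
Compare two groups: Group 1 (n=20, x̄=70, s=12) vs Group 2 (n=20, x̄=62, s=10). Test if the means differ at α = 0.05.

Pooled sp = 11.05. t = 2.29, df = 38. Critical t = ±2.024. Reject H₀.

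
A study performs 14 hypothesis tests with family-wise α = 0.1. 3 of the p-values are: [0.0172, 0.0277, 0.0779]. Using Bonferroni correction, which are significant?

Bonferroni α = 0.1/14 = 0.00714. None of the given p-values are significant.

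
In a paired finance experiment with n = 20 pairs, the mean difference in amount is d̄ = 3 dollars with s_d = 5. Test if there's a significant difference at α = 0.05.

t = d̄/(s_d/√n) = 3/(5/√20) = 2.683. df = 19, critical t = ±2.093. Reject H₀.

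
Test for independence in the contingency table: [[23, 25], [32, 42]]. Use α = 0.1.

χ² = 0.257. df = 1, critical = 2.706. Fail to reject H₀. No evidence of dependence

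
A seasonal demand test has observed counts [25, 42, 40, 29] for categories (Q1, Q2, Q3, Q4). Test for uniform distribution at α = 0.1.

Expected = 34 each. χ² = Σ(O-E)²/E = 6.059. df = 3, critical value = 6.251. Fail to reject H₀.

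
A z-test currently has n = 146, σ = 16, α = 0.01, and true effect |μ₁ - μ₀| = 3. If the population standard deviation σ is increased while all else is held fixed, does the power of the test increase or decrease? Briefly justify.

Power decreases: a larger σ inflates the standard error σ/√n, pulling the sampling distribution under H₁ back toward the critical value.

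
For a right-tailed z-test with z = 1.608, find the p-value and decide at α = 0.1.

p = P(Z > 1.608) = 1 - Φ(1.608) ≈ 0.0539. Since p < 0.1, reject H₀ (significant) at α = 0.1.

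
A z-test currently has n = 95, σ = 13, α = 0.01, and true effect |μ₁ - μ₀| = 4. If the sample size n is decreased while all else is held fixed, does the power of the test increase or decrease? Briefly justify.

Power decreases: a smaller n inflates the standard error σ/√n, pulling the sampling distribution under H₁ back toward the critical value.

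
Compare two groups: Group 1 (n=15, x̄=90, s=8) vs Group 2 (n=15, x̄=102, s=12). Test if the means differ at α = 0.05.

Pooled sp = 10.2. t = -3.223, df = 28. Critical t = ±2.048. Reject H₀.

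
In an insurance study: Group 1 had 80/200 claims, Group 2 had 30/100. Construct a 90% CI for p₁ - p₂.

p̂₁ = 0.4, p̂₂ = 0.3. Difference = 0.1. CI = (0.006, 0.194)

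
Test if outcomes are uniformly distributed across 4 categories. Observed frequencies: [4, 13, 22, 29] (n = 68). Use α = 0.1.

Expected = 17 each. χ² = Σ(O-E)²/E = 20.824. df = 3, critical value = 6.251. Reject H₀.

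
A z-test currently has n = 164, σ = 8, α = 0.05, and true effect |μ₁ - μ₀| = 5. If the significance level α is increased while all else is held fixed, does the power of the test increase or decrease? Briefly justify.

Power increases: a larger α lowers the critical value, so more of the H₁ sampling distribution falls in the rejection region.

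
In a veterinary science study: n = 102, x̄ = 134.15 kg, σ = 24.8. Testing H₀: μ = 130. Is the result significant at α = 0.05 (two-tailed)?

z = (134.15 - 130)/(24.8/√102) = 1.69. Since |z| ≤ 1.96, not significant at α = 0.05.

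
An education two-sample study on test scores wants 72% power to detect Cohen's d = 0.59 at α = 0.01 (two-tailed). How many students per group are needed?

z_{α/2} = 2.576, z_β = Φ⁻¹(0.72) = 0.583. For medium effect (d = 0.59): n per group = 2(z_{α/2} + z_β)²/d² = 2(2.576 + 0.583)²/0.59² = 57.3 → 58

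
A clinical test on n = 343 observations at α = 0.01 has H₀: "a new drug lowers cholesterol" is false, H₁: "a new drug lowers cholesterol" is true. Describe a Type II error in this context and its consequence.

Type II error: failing to reject H₀ when it is false — concluding that a new drug lowers cholesterol is not supported when in fact it is. Consequence: shelving an effective drug — patients miss out on a treatment that would have helped.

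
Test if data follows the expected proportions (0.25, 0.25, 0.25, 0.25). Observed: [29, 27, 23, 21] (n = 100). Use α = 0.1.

Expected: [25.0, 25.0, 25.0, 25.0]. χ² = 1.6. df = 3, critical = 6.251. Fail to reject H₀.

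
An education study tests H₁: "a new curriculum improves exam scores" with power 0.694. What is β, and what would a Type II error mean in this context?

β = 1 - power = 1 - 0.694 = 0.306. A Type II error is failing to reject H₀ when H₀ is false (false negative) — here, failing to conclude that a new curriculum improves exam scores when in fact it is true. Consequence: keeping the old curriculum when the new one would have helped students.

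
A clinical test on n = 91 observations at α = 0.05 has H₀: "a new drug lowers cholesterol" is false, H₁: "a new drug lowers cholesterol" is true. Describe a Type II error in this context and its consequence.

Type II error: failing to reject H₀ when it is false — concluding that a new drug lowers cholesterol is not supported when in fact it is. Consequence: shelving an effective drug — patients miss out on a treatment that would have helped.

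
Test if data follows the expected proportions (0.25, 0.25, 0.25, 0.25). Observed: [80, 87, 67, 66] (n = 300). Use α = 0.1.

Expected: [75.0, 75.0, 75.0, 75.0]. χ² = 4.187. df = 3, critical = 6.251. Fail to reject H₀.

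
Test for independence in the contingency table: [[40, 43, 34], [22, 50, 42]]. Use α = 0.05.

χ² = 6.557. df = 2, critical = 5.991. Reject H₀. Variables are dependent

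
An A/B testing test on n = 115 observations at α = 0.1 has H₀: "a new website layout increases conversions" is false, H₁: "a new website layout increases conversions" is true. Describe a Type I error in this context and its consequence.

Type I error: rejecting H₀ when it is true — concluding that a new website layout increases conversions when in fact it is not. Consequence: rolling out a layout that doesn't actually help — wasted engineering effort.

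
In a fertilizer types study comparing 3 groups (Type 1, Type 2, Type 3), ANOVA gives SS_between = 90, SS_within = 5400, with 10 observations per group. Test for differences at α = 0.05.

df_between = 2, df_within = 27. F = MS_between/MS_within = 45.0/200.0 = 0.225. F_crit ≈ 3.354. Fail to reject H₀.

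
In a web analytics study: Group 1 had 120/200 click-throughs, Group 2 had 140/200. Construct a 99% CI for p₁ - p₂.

p̂₁ = 0.6, p̂₂ = 0.7. Difference = -0.1. CI = (-0.222, 0.022)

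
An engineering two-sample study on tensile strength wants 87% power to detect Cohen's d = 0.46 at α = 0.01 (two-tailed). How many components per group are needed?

z_{α/2} = 2.576, z_β = Φ⁻¹(0.87) = 1.126. For small effect (d = 0.46): n per group = 2(z_{α/2} + z_β)²/d² = 2(2.576 + 1.126)²/0.46² = 129.5 → 130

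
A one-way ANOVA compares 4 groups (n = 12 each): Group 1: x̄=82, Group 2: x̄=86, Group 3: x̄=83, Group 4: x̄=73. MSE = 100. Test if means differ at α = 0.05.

Grand mean = 81.0. SS_between = 1128.0, MS_between = 376.0. F = 3.76, F_crit ≈ 2.816. Reject H₀.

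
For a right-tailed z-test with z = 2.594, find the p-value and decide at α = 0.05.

p = P(Z > 2.594) = 1 - Φ(2.594) ≈ 0.0047. Since p < 0.05, reject H₀ (significant) at α = 0.05.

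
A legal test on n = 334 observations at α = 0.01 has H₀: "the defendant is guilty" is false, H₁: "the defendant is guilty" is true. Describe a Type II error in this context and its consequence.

Type II error: failing to reject H₀ when it is false — concluding that the defendant is guilty is not supported when in fact it is. Consequence: acquitting a guilty person.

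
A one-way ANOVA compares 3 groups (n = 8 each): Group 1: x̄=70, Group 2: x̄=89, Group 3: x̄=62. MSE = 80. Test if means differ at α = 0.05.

Grand mean = 73.67. SS_between = 3077.33, MS_between = 1538.67. F = 19.233, F_crit ≈ 3.467. Reject H₀.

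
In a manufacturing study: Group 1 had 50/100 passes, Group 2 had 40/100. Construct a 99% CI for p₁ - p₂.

p̂₁ = 0.5, p̂₂ = 0.4. Difference = 0.1. CI = (-0.08, 0.28)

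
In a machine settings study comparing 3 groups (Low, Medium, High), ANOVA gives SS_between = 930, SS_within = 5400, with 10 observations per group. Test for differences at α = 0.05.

df_between = 2, df_within = 27. F = MS_between/MS_within = 465.0/200.0 = 2.325. F_crit ≈ 3.354. Fail to reject H₀.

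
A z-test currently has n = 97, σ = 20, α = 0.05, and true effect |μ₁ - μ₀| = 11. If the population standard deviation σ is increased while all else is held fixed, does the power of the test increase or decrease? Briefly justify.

Power decreases: a larger σ inflates the standard error σ/√n, pulling the sampling distribution under H₁ back toward the critical value.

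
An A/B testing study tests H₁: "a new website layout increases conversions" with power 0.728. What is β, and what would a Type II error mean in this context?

β = 1 - power = 1 - 0.728 = 0.272. A Type II error is failing to reject H₀ when H₀ is false (false negative) — here, failing to conclude that a new website layout increases conversions when in fact it is true. Consequence: discarding a layout that would have improved conversions — lost revenue.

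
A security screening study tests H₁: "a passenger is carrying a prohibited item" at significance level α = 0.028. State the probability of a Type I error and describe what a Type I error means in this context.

P(Type I error) = α = 0.028. A Type I error is rejecting H₀ when H₀ is actually true (false positive) — here, concluding that a passenger is carrying a prohibited item when in fact this is not the case. Consequence: detaining an innocent passenger — delay and inconvenience.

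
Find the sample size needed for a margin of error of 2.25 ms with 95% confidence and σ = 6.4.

n = (z*σ/E)² = (1.96×6.4/2.25)² = 31.1 → n = 32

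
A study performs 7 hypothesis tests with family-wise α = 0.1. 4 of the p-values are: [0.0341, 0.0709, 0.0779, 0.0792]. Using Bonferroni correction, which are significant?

Bonferroni α = 0.1/7 = 0.01429. None of the given p-values are significant.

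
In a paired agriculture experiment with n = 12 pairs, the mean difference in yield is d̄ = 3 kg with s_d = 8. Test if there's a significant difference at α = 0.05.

t = d̄/(s_d/√n) = 3/(8/√12) = 1.299. df = 11, critical t = ±2.201. Fail to reject H₀.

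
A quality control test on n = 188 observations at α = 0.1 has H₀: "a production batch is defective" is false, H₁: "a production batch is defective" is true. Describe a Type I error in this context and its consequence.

Type I error: rejecting H₀ when it is true — concluding that a production batch is defective when in fact it is not. Consequence: scrapping a good batch — wasted material and cost for no reason.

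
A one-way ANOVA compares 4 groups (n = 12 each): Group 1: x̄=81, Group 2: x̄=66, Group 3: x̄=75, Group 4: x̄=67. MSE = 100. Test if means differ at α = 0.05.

Grand mean = 72.25. SS_between = 1809.0, MS_between = 603.0. F = 6.03, F_crit ≈ 2.816. Reject H₀.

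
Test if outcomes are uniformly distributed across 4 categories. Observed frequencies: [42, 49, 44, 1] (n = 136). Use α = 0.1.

Expected = 34 each. χ² = Σ(O-E)²/E = 43.471. df = 3, critical value = 6.251. Reject H₀.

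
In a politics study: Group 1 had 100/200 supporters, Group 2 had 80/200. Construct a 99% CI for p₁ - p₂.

p̂₁ = 0.5, p̂₂ = 0.4. Difference = 0.1. CI = (-0.028, 0.228)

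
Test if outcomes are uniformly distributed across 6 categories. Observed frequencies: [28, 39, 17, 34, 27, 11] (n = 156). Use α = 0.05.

Expected = 26 each. χ² = Σ(O-E)²/E = 20.923. df = 5, critical value = 11.07. Reject H₀.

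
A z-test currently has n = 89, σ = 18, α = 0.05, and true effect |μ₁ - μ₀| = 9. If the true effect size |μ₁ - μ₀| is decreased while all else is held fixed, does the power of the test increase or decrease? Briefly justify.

Power decreases: a smaller true effect decreases the non-centrality λ = |μ₁ - μ₀|/(σ/√n).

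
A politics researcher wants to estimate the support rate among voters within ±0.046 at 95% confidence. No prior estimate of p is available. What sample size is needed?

Conservative approach: use p = 0.5 (maximizes p(1-p) = 0.25). n = z²(0.25)/E² = 1.96²×0.25/0.046² = 453.9 → n = 454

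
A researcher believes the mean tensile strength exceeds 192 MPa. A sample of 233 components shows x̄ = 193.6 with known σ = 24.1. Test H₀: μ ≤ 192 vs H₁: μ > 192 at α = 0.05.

z = 1.013. Critical value: 1.645. Fail to reject H₀.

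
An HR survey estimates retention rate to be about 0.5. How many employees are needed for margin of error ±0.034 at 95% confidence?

n = z²p(1-p)/E² = 1.96²×0.5×0.5/0.034² = 830.8 → n = 831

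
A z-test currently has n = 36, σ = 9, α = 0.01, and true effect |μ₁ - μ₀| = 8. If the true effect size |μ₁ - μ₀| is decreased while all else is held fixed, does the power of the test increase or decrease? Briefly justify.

Power decreases: a smaller true effect decreases the non-centrality λ = |μ₁ - μ₀|/(σ/√n).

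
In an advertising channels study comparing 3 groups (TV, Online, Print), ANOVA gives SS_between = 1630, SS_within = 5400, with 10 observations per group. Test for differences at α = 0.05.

df_between = 2, df_within = 27. F = MS_between/MS_within = 815.0/200.0 = 4.075. F_crit ≈ 3.354. Reject H₀. At least one mean differs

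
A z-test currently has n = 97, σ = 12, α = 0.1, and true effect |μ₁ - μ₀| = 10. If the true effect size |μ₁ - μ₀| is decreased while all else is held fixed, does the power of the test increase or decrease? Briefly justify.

Power decreases: a smaller true effect decreases the non-centrality λ = |μ₁ - μ₀|/(σ/√n).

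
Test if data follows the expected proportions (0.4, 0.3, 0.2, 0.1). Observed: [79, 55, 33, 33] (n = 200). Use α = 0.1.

Expected: [80.0, 60.0, 40.0, 20.0]. χ² = 10.104. df = 3, critical = 6.251. Reject H₀.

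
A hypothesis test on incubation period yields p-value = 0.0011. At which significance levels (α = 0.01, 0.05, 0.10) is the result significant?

p = 0.0011. Significant at: α = 0.01, 0.05, 0.1.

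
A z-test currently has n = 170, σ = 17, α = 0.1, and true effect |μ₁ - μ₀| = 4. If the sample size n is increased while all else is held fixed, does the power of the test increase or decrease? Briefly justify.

Power increases: a larger n shrinks the standard error σ/√n, moving the sampling distribution under H₁ further from the critical value.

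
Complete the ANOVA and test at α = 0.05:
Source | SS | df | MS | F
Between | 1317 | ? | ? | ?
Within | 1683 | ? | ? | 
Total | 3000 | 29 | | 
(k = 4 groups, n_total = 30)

df_between = 3, df_within = 26. MS_between = 439.0, MS_within = 64.73. F = 6.782, F_crit ≈ 2.975. Reject H₀.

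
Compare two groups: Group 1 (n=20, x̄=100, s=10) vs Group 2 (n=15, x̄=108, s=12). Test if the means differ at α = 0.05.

Pooled sp = 10.89. t = -2.15, df = 33. Critical t = ±2.035. Reject H₀.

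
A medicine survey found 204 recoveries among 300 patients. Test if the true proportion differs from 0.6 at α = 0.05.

p̂ = 0.68, p₀ = 0.6. z = (p̂ - p₀)/√(p₀(1-p₀)/n) = 2.828. Critical: ±1.96. Reject H₀.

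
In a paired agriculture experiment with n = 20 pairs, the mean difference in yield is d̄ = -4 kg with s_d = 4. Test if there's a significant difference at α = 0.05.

t = d̄/(s_d/√n) = -4/(4/√20) = -4.472. df = 19, critical t = ±2.093. Reject H₀.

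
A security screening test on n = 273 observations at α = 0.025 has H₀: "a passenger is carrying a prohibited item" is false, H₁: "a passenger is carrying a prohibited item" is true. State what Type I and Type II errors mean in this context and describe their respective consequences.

Type I (false positive): concluding that a passenger is carrying a prohibited item when it is not — detaining an innocent passenger — delay and inconvenience. Type II (false negative): failing to conclude that a passenger is carrying a prohibited item when it is — letting a prohibited item through — security breach. Which is costlier depends on domain priorities and is a judgement call rather than a statistical fact.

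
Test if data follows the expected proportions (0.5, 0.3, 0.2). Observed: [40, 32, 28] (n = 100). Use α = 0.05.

Expected: [50.0, 30.0, 20.0]. χ² = 5.333. df = 2, critical = 5.991. Fail to reject H₀.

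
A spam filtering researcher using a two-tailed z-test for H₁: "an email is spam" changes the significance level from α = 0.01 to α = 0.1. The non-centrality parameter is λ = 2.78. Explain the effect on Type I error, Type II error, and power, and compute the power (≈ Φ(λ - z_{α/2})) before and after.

Increasing α from 0.01 to 0.1:
• Type I error rate increases (α is the Type I rate by definition).
• Critical value moves from z_{α/2} = 2.576 to 1.645, so power = Φ(λ - z_{α/2}) goes from Φ(2.78 - 2.576) = 0.581 to Φ(2.78 - 1.645) = 0.872.
• Type II error rate β = 1 - power therefore decreases (0.419 → 0.128).
Appropriate when false negatives are costly — here, a spam email lands in the inbox.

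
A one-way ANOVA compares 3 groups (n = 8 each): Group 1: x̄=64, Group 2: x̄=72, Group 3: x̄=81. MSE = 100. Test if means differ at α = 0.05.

Grand mean = 72.33. SS_between = 1157.33, MS_between = 578.67. F = 5.787, F_crit ≈ 3.467. Reject H₀.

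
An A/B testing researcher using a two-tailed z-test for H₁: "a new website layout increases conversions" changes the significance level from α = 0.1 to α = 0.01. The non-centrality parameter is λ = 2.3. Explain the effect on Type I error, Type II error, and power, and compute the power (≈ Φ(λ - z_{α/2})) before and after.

Decreasing α from 0.1 to 0.01:
• Type I error rate decreases (α is the Type I rate by definition).
• Critical value moves from z_{α/2} = 1.645 to 2.576, so power = Φ(λ - z_{α/2}) goes from Φ(2.3 - 1.645) = 0.744 to Φ(2.3 - 2.576) = 0.391.
• Type II error rate β = 1 - power therefore increases (0.256 → 0.609).
Appropriate when false positives are costly — here, rolling out a layout that doesn't actually help — wasted engineering effort.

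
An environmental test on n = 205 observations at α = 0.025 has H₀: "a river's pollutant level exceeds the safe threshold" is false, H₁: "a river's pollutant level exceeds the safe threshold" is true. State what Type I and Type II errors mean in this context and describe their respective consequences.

Type I (false positive): concluding that a river's pollutant level exceeds the safe threshold when it is not — shutting down a compliant factory unnecessarily. Type II (false negative): failing to conclude that a river's pollutant level exceeds the safe threshold when it is — allowing unsafe pollution to continue. Which is costlier depends on domain priorities and is a judgement call rather than a statistical fact.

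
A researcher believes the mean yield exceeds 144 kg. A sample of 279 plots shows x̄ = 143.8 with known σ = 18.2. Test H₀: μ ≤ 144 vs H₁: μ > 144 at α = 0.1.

z = -0.184. Critical value: 1.28. Fail to reject H₀.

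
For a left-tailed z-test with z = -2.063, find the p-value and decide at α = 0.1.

p = P(Z < -2.063) = Φ(-2.063) ≈ 0.0196. Since p < 0.1, reject H₀ (significant) at α = 0.1.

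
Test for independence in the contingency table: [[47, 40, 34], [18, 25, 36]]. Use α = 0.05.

χ² = 7.989. df = 2, critical = 5.991. Reject H₀. Variables are dependent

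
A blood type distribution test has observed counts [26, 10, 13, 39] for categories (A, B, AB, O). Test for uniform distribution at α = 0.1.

Expected = 22 each. χ² = Σ(O-E)²/E = 24.091. df = 3, critical value = 6.251. Reject H₀.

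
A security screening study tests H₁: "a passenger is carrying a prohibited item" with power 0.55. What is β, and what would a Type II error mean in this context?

β = 1 - power = 1 - 0.55 = 0.45. A Type II error is failing to reject H₀ when H₀ is false (false negative) — here, failing to conclude that a passenger is carrying a prohibited item when in fact it is true. Consequence: letting a prohibited item through — security breach.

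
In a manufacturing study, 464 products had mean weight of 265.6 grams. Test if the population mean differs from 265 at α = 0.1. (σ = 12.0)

z = (x̄ - μ₀)/(σ/√n) = (265.6 - 265)/(12.0/√464) = 1.077. Critical value: ±1.645. Since |1.077| ≤ 1.645, Fail to reject H₀.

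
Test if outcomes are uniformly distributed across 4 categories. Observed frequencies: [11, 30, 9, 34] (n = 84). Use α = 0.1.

Expected = 21 each. χ² = Σ(O-E)²/E = 23.524. df = 3, critical value = 6.251. Reject H₀.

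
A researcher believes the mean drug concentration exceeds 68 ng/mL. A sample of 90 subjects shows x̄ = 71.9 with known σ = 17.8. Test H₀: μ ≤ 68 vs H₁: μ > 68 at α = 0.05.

z = 2.079. Critical value: 1.645. Reject H₀.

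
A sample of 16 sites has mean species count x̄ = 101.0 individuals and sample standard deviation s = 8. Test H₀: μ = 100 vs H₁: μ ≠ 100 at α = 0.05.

t = (x̄ - μ₀)/(s/√n) = (101.0 - 100)/(8/√16) = 0.5. df = 15, critical t = ±2.131. Fail to reject H₀.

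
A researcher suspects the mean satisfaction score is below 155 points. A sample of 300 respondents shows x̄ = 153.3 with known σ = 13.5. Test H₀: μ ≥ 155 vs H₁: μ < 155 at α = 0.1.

z = -2.181. Critical value: -1.28. Reject H₀.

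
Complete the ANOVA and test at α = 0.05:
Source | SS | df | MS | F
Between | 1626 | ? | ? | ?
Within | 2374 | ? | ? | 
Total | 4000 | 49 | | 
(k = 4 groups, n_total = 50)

df_between = 3, df_within = 46. MS_between = 542.0, MS_within = 51.61. F = 10.502, F_crit ≈ 2.807. Reject H₀.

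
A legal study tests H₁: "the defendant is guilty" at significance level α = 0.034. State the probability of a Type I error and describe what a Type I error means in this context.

P(Type I error) = α = 0.034. A Type I error is rejecting H₀ when H₀ is actually true (false positive) — here, concluding that the defendant is guilty when in fact this is not the case. Consequence: convicting an innocent person.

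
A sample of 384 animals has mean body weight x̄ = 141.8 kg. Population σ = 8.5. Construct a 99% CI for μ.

CI = x̄ ± z*(σ/√n) = 141.8 ± 2.576(8.5/√384) = 141.8 ± 1.12 = (140.68, 142.92)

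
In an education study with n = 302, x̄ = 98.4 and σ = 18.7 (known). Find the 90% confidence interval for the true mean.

CI = x̄ ± z*(σ/√n) = 98.4 ± 1.645(18.7/√302) = 98.4 ± 1.77 = (96.63, 100.17)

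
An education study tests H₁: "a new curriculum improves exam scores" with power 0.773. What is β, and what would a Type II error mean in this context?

β = 1 - power = 1 - 0.773 = 0.227. A Type II error is failing to reject H₀ when H₀ is false (false negative) — here, failing to conclude that a new curriculum improves exam scores when in fact it is true. Consequence: keeping the old curriculum when the new one would have helped students.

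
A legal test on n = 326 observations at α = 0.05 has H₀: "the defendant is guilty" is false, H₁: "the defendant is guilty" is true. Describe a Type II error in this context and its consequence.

Type II error: failing to reject H₀ when it is false — concluding that the defendant is guilty is not supported when in fact it is. Consequence: acquitting a guilty person.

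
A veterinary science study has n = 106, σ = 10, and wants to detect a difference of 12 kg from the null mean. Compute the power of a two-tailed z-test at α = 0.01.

SE = σ/√n = 10/√106 = 0.971. Non-centrality λ = d/SE = 12/0.971 = 12.355. Power ≈ Φ(λ - z_{α/2}) = Φ(12.355 - 2.576) = Φ(9.779) = 1.0.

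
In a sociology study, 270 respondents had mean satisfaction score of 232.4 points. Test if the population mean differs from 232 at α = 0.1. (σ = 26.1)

z = (x̄ - μ₀)/(σ/√n) = (232.4 - 232)/(26.1/√270) = 0.252. Critical value: ±1.645. Since |0.252| ≤ 1.645, Fail to reject H₀.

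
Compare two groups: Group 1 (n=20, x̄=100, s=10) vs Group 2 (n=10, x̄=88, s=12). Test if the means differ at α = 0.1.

Pooled sp = 10.68. t = 2.9, df = 28. Critical t = ±1.701. Reject H₀.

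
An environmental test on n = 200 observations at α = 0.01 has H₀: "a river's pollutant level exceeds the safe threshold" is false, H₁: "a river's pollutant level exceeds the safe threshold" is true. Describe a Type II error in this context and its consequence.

Type II error: failing to reject H₀ when it is false — concluding that a river's pollutant level exceeds the safe threshold is not supported when in fact it is. Consequence: allowing unsafe pollution to continue.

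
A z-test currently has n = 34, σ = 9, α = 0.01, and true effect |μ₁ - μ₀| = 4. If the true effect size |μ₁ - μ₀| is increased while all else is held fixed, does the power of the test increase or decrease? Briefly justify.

Power increases: a larger true effect increases the non-centrality λ = |μ₁ - μ₀|/(σ/√n).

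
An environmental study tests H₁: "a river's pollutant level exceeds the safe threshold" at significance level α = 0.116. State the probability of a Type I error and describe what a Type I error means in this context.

P(Type I error) = α = 0.116. A Type I error is rejecting H₀ when H₀ is actually true (false positive) — here, concluding that a river's pollutant level exceeds the safe threshold when in fact this is not the case. Consequence: shutting down a compliant factory unnecessarily.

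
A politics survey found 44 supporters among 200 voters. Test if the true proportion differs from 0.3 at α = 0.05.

p̂ = 0.22, p₀ = 0.3. z = (p̂ - p₀)/√(p₀(1-p₀)/n) = -2.469. Critical: ±1.96. Reject H₀.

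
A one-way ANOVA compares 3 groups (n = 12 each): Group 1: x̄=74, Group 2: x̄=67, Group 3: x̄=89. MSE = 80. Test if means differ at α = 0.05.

Grand mean = 76.67. SS_between = 3032.0, MS_between = 1516.0. F = 18.95, F_crit ≈ 3.285. Reject H₀.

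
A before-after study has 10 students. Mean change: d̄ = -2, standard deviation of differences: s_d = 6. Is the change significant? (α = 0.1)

t = d̄/(s_d/√n) = -2/(6/√10) = -1.054. df = 9, critical t = ±1.833. Fail to reject H₀.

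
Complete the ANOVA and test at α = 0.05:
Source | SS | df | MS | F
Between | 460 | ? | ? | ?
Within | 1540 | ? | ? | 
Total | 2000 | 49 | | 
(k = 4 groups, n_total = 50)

df_between = 3, df_within = 46. MS_between = 153.33, MS_within = 33.48. F = 4.58, F_crit ≈ 2.807. Reject H₀.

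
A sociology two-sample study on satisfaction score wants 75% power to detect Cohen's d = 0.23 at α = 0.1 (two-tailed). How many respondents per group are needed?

z_{α/2} = 1.645, z_β = Φ⁻¹(0.75) = 0.674. For small effect (d = 0.23): n per group = 2(z_{α/2} + z_β)²/d² = 2(1.645 + 0.674)²/0.23² = 203.3 → 204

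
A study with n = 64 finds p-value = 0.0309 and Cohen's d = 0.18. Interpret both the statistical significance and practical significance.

Statistically significant (p = 0.0309 < 0.05). Cohen's d = 0.18 indicates a very small effect size. Both statistical and practical significance should be considered.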